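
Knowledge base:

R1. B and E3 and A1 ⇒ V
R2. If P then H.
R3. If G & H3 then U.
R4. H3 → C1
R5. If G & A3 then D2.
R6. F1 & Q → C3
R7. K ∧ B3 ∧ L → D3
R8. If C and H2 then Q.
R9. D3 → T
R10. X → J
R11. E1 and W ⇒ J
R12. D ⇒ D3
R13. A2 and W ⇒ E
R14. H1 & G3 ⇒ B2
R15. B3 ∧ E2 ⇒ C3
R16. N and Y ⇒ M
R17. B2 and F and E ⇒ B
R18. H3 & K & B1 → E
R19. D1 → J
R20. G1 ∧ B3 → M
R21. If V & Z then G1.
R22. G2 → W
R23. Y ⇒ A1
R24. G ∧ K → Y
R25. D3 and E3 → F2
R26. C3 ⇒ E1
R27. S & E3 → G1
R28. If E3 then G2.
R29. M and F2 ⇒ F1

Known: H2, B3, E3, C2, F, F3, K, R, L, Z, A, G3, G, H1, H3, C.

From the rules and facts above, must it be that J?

Forward chaining from the given facts derives: U, C1, D3, Q, T, B2, Y, F2, G2, W, A1.
Rules concluding J: R10 needs X; R11 needs E1; R19 needs D1 — none of these are established.

No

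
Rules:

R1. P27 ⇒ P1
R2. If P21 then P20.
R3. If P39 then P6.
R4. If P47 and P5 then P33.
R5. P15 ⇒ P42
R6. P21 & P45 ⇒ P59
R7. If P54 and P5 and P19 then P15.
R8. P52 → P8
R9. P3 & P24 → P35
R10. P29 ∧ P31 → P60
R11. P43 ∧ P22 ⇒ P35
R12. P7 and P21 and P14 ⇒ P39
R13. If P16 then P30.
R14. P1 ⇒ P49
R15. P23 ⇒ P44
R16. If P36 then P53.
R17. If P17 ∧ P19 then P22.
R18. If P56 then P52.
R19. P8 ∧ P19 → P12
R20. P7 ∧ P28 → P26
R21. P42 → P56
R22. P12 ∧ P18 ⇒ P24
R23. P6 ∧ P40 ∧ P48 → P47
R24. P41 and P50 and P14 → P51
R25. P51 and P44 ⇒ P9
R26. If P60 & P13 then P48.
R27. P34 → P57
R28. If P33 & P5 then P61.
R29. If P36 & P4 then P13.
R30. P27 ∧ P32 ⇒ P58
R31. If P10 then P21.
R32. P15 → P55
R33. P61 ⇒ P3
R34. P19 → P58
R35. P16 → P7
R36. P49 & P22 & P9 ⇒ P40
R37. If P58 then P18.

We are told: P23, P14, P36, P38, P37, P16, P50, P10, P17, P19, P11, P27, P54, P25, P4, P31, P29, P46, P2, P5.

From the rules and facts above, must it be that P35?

No

Forward chaining from the given facts derives: P1, P15, P60, P30, P49, P44, P53, P22, P13, P21, P55, P58, P7, P18, P20, P42, P39, P56, P48, P6, P52, P8, P12, P24.
Rules concluding P35: R9 needs P3; R11 needs P43 — none of these are established.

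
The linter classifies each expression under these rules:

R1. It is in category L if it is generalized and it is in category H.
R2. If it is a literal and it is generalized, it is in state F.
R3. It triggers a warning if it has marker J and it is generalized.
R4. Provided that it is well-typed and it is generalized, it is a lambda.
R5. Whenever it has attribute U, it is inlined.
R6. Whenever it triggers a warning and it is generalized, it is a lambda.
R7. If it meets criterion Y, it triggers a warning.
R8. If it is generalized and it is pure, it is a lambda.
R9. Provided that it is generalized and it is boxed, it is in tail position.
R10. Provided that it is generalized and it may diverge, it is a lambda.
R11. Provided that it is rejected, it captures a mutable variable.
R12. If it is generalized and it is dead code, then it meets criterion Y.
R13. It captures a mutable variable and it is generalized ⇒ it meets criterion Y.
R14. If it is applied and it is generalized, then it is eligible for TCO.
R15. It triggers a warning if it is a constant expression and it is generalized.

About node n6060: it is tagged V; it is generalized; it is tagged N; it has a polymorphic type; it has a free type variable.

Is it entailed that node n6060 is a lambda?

No

Forward chaining from the given facts derives: nothing new.
Rules concluding "it is a lambda": R4 needs "it is well-typed"; R6 needs "it triggers a warning"; R8 needs "it is pure"; R10 needs "it may diverge" — none of these are established.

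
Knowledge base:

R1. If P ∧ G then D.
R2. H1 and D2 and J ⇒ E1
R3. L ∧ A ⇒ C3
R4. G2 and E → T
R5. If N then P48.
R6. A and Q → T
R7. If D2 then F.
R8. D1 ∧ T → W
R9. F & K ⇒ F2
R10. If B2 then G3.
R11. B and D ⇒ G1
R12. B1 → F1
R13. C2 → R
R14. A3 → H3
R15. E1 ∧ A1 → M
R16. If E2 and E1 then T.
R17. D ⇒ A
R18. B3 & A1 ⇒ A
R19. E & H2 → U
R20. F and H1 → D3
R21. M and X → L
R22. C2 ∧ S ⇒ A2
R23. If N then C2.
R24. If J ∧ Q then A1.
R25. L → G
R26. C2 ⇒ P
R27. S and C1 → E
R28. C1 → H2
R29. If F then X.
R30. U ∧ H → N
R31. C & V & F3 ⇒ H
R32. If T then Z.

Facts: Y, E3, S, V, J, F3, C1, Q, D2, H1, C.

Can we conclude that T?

Yes

E1  (by R2: H1, D2, J)
F  (by R7: D2)
A1  (by R24: J, Q)
E  (by R27: S, C1)
H2  (by R28: C1)
X  (by R29: F)
H  (by R31: C, V, F3)
M  (by R15: E1, A1)
U  (by R19: E, H2)
L  (by R21: M, X)
G  (by R25: L)
N  (by R30: U, H)
C2  (by R23: N)
P  (by R26: C2)
D  (by R1: P, G)
A  (by R17: D)
T  (by R6: A, Q)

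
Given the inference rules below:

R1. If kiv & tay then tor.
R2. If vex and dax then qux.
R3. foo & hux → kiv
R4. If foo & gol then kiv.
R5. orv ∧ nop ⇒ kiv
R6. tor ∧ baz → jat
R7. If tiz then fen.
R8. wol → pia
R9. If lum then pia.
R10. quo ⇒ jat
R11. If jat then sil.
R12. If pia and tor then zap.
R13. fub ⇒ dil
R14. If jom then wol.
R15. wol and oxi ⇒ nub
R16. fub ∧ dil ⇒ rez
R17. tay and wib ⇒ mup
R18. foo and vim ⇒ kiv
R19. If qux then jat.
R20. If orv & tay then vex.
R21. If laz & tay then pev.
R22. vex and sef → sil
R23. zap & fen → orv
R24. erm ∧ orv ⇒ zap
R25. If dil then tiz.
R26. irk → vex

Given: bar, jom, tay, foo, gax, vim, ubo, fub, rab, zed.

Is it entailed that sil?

Forward chaining from the given facts derives: dil, wol, rez, kiv, tiz, tor, fen, pia, zap, orv, vex.
Rules concluding sil: R11 needs jat; R22 needs sef — none of these are established.

No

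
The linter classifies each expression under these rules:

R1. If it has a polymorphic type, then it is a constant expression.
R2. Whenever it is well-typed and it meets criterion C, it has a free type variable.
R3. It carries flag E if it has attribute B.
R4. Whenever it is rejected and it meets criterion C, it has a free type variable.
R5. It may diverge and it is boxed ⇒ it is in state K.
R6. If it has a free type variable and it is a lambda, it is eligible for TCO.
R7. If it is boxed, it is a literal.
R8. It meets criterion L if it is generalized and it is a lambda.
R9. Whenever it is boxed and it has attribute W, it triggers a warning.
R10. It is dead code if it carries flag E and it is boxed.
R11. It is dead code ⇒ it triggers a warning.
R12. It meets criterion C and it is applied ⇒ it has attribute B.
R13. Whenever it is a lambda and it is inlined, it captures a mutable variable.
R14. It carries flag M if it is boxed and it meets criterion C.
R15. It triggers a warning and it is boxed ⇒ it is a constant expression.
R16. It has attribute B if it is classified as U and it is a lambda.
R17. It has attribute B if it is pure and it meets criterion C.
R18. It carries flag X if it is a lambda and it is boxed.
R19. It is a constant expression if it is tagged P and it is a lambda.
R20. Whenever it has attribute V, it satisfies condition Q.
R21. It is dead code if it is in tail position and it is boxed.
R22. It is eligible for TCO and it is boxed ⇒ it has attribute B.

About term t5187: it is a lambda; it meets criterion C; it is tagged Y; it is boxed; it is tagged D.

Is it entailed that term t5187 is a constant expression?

No

Forward chaining from the given facts derives: is a literal, carries flag M, carries flag X.
Rules concluding "it is a constant expression": R1 needs "it has a polymorphic type"; R15 needs "it triggers a warning"; R19 needs "it is tagged P" — none of these are established.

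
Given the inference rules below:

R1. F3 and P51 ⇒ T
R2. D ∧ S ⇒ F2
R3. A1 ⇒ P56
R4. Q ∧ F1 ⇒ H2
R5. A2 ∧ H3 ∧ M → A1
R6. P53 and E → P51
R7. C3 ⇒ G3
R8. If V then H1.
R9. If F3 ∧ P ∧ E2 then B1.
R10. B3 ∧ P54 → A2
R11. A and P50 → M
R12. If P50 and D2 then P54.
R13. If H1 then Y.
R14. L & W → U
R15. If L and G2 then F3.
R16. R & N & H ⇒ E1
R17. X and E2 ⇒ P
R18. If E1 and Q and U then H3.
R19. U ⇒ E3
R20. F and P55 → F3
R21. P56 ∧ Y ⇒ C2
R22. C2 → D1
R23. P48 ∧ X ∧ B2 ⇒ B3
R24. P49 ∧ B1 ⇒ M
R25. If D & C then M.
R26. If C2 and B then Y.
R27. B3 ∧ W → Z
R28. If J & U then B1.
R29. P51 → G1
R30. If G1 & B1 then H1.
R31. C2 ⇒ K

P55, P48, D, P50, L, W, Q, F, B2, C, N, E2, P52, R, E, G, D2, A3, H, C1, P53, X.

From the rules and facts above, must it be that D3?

No

Forward chaining from the given facts derives: P51, P54, U, E1, P, H3, E3, F3, B3, M, Z, G1, T, B1, A2, H1, A1, Y, P56, C2, D1, K.
No rule has D3 as its conclusion, and it is not among the given facts.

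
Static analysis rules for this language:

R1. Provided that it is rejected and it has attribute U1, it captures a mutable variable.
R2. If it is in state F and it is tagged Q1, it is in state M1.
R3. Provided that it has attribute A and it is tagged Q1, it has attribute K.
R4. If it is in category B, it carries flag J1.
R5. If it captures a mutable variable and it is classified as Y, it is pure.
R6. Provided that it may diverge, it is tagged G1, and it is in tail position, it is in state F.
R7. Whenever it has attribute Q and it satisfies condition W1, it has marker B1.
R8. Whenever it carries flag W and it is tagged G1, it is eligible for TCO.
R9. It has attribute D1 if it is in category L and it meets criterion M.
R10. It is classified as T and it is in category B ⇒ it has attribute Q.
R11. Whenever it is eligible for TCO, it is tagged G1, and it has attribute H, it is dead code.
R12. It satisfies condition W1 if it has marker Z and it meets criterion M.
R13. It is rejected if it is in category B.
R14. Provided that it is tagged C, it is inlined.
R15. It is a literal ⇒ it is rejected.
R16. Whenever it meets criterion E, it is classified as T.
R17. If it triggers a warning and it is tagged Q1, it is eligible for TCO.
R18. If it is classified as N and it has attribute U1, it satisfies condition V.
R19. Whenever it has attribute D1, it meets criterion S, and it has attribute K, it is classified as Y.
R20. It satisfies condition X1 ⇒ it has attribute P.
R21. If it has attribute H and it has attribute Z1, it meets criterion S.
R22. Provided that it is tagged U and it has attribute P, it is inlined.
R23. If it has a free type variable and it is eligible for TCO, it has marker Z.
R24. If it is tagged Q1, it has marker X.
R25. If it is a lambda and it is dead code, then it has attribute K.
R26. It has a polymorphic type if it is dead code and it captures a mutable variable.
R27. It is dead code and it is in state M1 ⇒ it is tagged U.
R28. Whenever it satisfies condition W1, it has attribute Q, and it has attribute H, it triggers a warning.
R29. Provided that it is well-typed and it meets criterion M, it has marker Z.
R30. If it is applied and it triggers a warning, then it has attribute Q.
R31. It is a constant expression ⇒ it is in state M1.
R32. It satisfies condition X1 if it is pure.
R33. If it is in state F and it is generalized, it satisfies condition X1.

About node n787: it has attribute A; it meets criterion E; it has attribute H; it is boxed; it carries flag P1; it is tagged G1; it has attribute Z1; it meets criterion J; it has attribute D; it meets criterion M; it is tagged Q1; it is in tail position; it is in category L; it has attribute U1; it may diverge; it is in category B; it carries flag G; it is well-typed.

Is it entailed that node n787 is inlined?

By R3 (it has attribute A, it is tagged Q1): it has attribute K.
By R6 (it may diverge, it is tagged G1, it is in tail position): it is in state F.
By R9 (it is in category L, it meets criterion M): it has attribute D1.
By R13 (it is in category B): it is rejected.
By R16 (it meets criterion E): it is classified as T.
By R21 (it has attribute H, it has attribute Z1): it meets criterion S.
By R29 (it is well-typed, it meets criterion M): it has marker Z.
By R1 (it is rejected, it has attribute U1): it captures a mutable variable.
By R2 (it is in state F, it is tagged Q1): it is in state M1.
By R10 (it is classified as T, it is in category B): it has attribute Q.
By R12 (it has marker Z, it meets criterion M): it satisfies condition W1.
By R19 (it has attribute D1, it meets criterion S, it has attribute K): it is classified as Y.
By R28 (it satisfies condition W1, it has attribute Q, it has attribute H): it triggers a warning.
By R5 (it captures a mutable variable, it is classified as Y): it is pure.
By R17 (it triggers a warning, it is tagged Q1): it is eligible for TCO.
By R32 (it is pure): it satisfies condition X1.
By R11 (it is eligible for TCO, it is tagged G1, it has attribute H): it is dead code.
By R20 (it satisfies condition X1): it has attribute P.
By R27 (it is dead code, it is in state M1): it is tagged U.
By R22 (it is tagged U, it has attribute P): it is inlined.

Yes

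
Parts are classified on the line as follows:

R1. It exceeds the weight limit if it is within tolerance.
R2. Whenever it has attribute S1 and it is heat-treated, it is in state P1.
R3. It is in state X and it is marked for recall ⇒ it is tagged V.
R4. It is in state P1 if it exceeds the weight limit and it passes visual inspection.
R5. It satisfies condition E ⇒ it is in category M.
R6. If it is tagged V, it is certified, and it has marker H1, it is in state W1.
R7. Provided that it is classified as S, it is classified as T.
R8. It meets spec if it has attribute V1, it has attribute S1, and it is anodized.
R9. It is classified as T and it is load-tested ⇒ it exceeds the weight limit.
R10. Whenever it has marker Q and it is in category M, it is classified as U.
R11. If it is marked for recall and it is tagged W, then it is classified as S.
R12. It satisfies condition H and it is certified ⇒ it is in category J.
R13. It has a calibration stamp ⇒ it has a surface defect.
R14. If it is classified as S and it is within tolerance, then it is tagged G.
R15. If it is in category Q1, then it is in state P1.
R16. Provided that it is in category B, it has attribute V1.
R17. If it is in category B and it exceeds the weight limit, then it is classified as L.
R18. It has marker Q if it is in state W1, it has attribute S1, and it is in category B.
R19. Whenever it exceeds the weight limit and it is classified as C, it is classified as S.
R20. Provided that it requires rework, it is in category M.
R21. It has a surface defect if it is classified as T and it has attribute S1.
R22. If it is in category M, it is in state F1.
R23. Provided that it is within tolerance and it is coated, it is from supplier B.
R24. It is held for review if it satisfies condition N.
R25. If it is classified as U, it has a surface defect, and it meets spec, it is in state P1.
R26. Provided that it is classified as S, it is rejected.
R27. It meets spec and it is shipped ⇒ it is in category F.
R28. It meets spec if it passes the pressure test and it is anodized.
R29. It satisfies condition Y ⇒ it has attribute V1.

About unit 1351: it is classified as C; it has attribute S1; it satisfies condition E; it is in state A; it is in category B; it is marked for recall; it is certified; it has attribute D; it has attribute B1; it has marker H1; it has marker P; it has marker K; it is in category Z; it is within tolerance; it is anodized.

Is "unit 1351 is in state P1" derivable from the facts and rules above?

Forward chaining from the given facts derives: exceeds the weight limit, is in category M, has attribute V1, is classified as L, is classified as S, is in state F1, is rejected, is classified as T, meets spec, is tagged G, has a surface defect.
Rules concluding "it is in state P1": R2 needs "it is heat-treated"; R4 needs "it passes visual inspection"; R15 needs "it is in category Q1"; R25 needs "it is classified as U" — none of these are established.

No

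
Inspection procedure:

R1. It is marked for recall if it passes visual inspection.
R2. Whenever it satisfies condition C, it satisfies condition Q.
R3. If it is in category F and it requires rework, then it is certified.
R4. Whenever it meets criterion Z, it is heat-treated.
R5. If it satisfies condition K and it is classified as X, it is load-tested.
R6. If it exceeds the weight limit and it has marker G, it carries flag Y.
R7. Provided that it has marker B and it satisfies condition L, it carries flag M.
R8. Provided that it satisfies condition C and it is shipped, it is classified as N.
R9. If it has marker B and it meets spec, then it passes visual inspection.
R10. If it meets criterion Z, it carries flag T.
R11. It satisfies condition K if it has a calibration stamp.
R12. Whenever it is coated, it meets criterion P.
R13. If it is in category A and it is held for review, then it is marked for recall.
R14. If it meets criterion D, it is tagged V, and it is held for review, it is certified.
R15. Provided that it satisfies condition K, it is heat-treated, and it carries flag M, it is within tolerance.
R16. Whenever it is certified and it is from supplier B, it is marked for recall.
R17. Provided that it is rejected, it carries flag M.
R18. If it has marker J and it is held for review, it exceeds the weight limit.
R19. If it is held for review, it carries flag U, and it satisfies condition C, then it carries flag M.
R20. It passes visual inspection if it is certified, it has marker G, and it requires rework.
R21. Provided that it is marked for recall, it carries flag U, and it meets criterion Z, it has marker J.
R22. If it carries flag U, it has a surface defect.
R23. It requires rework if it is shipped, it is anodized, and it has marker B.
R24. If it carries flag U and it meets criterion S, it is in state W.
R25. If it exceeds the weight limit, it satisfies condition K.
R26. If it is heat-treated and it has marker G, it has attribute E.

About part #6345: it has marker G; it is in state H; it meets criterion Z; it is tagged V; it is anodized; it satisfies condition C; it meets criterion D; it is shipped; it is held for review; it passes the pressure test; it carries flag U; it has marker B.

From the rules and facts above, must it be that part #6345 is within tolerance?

By R4 (it meets criterion Z): it is heat-treated.
By R14 (it meets criterion D, it is tagged V, it is held for review): it is certified.
By R19 (it is held for review, it carries flag U, it satisfies condition C): it carries flag M.
By R23 (it is shipped, it is anodized, it has marker B): it requires rework.
By R20 (it is certified, it has marker G, it requires rework): it passes visual inspection.
By R1 (it passes visual inspection): it is marked for recall.
By R21 (it is marked for recall, it carries flag U, it meets criterion Z): it has marker J.
By R18 (it has marker J, it is held for review): it exceeds the weight limit.
By R25 (it exceeds the weight limit): it satisfies condition K.
By R15 (it satisfies condition K, it is heat-treated, it carries flag M): it is within tolerance.

Yes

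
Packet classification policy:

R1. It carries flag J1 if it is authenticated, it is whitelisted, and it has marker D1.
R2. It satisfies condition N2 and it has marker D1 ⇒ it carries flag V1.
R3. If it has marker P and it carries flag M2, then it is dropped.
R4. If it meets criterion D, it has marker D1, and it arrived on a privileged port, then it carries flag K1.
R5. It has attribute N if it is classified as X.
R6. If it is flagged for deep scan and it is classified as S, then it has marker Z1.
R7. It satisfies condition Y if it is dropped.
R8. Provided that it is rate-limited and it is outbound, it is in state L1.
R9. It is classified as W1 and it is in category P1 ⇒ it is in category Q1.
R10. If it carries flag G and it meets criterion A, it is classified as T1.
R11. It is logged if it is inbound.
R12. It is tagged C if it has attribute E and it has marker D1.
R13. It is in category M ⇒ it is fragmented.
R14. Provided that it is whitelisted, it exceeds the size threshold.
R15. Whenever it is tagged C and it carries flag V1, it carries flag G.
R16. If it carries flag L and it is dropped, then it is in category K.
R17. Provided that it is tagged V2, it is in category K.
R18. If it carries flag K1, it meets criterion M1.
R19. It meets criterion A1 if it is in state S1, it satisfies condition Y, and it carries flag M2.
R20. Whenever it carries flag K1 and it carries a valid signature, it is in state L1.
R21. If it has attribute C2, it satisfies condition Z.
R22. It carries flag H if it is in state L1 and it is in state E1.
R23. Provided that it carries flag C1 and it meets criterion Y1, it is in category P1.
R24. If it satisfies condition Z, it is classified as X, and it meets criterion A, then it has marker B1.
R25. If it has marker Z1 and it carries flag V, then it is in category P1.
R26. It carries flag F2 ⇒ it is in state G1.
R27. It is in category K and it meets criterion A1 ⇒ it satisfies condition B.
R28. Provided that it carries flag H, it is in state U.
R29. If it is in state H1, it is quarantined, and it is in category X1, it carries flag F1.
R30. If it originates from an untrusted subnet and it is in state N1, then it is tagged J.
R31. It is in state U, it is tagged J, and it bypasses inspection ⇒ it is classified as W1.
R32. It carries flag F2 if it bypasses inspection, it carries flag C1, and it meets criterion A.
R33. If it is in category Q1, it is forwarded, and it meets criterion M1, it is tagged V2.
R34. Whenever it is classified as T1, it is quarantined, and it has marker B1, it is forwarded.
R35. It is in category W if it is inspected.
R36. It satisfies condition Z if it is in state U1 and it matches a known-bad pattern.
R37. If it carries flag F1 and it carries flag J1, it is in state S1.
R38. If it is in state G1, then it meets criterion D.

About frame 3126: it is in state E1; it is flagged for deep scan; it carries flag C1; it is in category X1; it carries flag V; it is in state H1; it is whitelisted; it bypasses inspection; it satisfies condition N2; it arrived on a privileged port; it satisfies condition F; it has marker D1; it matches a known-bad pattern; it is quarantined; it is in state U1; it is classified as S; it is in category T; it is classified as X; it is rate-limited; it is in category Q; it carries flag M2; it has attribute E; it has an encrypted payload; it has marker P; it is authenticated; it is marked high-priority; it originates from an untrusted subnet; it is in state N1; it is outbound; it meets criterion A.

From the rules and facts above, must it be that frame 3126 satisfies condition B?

By R1 (it is authenticated, it is whitelisted, it has marker D1): it carries flag J1.
By R2 (it satisfies condition N2, it has marker D1): it carries flag V1.
By R3 (it has marker P, it carries flag M2): it is dropped.
By R6 (it is flagged for deep scan, it is classified as S): it has marker Z1.
By R7 (it is dropped): it satisfies condition Y.
By R8 (it is rate-limited, it is outbound): it is in state L1.
By R12 (it has attribute E, it has marker D1): it is tagged C.
By R15 (it is tagged C, it carries flag V1): it carries flag G.
By R22 (it is in state L1, it is in state E1): it carries flag H.
By R25 (it has marker Z1, it carries flag V): it is in category P1.
By R28 (it carries flag H): it is in state U.
By R29 (it is in state H1, it is quarantined, it is in category X1): it carries flag F1.
By R30 (it originates from an untrusted subnet, it is in state N1): it is tagged J.
By R31 (it is in state U, it is tagged J, it bypasses inspection): it is classified as W1.
By R32 (it bypasses inspection, it carries flag C1, it meets criterion A): it carries flag F2.
By R36 (it is in state U1, it matches a known-bad pattern): it satisfies condition Z.
By R37 (it carries flag F1, it carries flag J1): it is in state S1.
By R9 (it is classified as W1, it is in category P1): it is in category Q1.
By R10 (it carries flag G, it meets criterion A): it is classified as T1.
By R19 (it is in state S1, it satisfies condition Y, it carries flag M2): it meets criterion A1.
By R24 (it satisfies condition Z, it is classified as X, it meets criterion A): it has marker B1.
By R26 (it carries flag F2): it is in state G1.
By R34 (it is classified as T1, it is quarantined, it has marker B1): it is forwarded.
By R38 (it is in state G1): it meets criterion D.
By R4 (it meets criterion D, it has marker D1, it arrived on a privileged port): it carries flag K1.
By R18 (it carries flag K1): it meets criterion M1.
By R33 (it is in category Q1, it is forwarded, it meets criterion M1): it is tagged V2.
By R17 (it is tagged V2): it is in category K.
By R27 (it is in category K, it meets criterion A1): it satisfies condition B.

Yes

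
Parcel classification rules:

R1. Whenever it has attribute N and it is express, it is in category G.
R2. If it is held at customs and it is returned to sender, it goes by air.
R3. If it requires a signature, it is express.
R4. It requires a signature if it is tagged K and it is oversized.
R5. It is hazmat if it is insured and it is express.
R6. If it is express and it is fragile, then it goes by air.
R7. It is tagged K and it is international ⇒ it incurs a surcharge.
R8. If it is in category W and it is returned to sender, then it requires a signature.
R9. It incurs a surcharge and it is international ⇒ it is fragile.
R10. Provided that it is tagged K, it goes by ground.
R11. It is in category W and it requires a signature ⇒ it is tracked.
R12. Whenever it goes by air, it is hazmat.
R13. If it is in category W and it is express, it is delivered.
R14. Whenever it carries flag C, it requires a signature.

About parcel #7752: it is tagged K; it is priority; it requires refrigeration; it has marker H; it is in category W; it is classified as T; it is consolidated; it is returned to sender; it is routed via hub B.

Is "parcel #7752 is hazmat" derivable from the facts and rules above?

No

Forward chaining from the given facts derives: requires a signature, goes by ground, is tracked, is express, is delivered.
Rules concluding "it is hazmat": R5 needs "it is insured"; R12 needs "it goes by air" — none of these are established.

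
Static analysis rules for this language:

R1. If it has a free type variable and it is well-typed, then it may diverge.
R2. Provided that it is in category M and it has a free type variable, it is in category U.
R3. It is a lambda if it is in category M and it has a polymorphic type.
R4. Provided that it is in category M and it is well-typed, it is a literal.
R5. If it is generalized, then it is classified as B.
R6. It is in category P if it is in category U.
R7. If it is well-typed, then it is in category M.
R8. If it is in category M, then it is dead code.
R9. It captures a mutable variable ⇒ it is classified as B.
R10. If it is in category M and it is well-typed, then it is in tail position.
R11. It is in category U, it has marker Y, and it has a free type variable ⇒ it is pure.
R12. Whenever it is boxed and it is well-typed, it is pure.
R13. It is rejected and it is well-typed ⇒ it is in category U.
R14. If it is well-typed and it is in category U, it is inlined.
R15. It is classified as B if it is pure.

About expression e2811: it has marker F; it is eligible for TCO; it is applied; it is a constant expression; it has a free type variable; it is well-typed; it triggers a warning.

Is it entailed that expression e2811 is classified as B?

No

Forward chaining from the given facts derives: may diverge, is in category M, is dead code, is in tail position, is in category U, is a literal, is in category P, is inlined.
Rules concluding "it is classified as B": R5 needs "it is generalized"; R9 needs "it captures a mutable variable"; R15 needs "it is pure" — none of these are established.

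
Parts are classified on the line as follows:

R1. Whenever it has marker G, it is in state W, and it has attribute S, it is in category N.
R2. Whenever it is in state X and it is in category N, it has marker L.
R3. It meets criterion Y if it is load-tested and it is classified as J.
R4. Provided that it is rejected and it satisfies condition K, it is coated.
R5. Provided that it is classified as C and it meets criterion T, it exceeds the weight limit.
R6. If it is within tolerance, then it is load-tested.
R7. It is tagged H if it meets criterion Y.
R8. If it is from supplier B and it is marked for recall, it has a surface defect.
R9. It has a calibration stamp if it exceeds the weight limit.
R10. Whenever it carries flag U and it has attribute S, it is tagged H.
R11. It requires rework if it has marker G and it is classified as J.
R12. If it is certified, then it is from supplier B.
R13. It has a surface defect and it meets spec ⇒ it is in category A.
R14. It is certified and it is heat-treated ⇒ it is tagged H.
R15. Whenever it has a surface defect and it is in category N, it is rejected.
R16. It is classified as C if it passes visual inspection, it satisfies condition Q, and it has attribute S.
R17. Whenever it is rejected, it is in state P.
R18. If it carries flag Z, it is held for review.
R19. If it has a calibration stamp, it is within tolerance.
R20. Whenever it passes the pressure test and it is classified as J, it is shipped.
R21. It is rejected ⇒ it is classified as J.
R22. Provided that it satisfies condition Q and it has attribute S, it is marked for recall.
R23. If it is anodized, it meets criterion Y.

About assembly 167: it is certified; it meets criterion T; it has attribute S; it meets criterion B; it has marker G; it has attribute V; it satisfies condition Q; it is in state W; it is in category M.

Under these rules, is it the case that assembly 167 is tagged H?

Forward chaining from the given facts derives: is in category N, is from supplier B, is marked for recall, has a surface defect, is rejected, is in state P, is classified as J, requires rework.
Rules concluding "it is tagged H": R7 needs "it meets criterion Y"; R10 needs "it carries flag U"; R14 needs "it is heat-treated" — none of these are established.

No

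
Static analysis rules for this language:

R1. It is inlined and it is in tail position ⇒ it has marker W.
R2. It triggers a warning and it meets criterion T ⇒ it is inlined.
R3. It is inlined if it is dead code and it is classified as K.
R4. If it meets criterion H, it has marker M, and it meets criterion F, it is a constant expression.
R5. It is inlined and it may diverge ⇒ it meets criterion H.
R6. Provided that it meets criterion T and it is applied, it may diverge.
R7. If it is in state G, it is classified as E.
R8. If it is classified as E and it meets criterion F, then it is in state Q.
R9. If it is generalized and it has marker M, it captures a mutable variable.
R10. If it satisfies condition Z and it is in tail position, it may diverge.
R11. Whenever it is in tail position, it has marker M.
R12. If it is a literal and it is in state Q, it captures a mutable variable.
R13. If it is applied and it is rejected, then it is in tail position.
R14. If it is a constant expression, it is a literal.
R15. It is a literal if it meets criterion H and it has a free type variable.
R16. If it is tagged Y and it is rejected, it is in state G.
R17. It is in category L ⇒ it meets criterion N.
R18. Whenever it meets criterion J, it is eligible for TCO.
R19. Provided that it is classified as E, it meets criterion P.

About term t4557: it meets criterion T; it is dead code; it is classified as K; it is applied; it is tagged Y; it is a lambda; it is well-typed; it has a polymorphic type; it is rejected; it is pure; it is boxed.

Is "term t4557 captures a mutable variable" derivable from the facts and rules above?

No

Forward chaining from the given facts derives: is inlined, may diverge, is in tail position, is in state G, has marker W, meets criterion H, is classified as E, has marker M, meets criterion P.
Rules concluding "it captures a mutable variable": R9 needs "it is generalized"; R12 needs "it is a literal" — none of these are established.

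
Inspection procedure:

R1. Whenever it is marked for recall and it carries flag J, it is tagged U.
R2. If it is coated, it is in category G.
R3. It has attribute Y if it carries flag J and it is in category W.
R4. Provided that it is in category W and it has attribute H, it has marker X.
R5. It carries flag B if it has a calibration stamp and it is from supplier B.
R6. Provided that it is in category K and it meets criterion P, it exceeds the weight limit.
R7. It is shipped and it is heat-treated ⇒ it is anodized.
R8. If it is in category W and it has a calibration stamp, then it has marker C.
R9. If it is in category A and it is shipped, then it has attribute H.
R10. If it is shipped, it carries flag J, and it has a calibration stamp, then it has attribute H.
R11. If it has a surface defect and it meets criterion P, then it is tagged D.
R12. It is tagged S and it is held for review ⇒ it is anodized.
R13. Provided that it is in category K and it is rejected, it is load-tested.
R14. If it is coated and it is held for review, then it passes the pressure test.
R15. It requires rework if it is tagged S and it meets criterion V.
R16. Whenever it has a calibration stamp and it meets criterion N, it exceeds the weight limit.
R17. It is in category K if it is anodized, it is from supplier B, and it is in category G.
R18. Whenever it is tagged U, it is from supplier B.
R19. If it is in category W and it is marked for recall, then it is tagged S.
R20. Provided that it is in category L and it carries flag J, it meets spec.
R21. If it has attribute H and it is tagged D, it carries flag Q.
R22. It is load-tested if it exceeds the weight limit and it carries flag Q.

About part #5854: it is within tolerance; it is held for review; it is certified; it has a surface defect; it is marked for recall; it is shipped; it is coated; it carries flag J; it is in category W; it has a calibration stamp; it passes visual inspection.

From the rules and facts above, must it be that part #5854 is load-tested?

Forward chaining from the given facts derives: is tagged U, is in category G, has attribute Y, has marker C, has attribute H, passes the pressure test, is from supplier B, is tagged S, has marker X, carries flag B, is anodized, is in category K.
Rules concluding "it is load-tested": R13 needs "it is rejected"; R22 needs "it exceeds the weight limit" — none of these are established.

No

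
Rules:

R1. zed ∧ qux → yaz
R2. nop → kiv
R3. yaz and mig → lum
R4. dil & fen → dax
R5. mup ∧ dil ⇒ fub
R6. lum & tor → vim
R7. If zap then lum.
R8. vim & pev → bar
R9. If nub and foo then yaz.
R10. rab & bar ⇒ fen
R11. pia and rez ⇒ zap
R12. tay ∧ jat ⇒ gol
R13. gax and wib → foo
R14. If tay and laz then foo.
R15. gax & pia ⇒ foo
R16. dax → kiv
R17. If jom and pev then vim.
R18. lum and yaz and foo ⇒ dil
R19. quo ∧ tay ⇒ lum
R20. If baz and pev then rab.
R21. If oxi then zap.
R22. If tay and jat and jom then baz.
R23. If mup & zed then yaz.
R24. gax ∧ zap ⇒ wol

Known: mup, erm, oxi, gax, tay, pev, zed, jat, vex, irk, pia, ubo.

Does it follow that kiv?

No

Forward chaining from the given facts derives: gol, foo, zap, yaz, wol, lum, dil, fub.
Rules concluding kiv: R2 needs nop; R16 needs dax — none of these are established.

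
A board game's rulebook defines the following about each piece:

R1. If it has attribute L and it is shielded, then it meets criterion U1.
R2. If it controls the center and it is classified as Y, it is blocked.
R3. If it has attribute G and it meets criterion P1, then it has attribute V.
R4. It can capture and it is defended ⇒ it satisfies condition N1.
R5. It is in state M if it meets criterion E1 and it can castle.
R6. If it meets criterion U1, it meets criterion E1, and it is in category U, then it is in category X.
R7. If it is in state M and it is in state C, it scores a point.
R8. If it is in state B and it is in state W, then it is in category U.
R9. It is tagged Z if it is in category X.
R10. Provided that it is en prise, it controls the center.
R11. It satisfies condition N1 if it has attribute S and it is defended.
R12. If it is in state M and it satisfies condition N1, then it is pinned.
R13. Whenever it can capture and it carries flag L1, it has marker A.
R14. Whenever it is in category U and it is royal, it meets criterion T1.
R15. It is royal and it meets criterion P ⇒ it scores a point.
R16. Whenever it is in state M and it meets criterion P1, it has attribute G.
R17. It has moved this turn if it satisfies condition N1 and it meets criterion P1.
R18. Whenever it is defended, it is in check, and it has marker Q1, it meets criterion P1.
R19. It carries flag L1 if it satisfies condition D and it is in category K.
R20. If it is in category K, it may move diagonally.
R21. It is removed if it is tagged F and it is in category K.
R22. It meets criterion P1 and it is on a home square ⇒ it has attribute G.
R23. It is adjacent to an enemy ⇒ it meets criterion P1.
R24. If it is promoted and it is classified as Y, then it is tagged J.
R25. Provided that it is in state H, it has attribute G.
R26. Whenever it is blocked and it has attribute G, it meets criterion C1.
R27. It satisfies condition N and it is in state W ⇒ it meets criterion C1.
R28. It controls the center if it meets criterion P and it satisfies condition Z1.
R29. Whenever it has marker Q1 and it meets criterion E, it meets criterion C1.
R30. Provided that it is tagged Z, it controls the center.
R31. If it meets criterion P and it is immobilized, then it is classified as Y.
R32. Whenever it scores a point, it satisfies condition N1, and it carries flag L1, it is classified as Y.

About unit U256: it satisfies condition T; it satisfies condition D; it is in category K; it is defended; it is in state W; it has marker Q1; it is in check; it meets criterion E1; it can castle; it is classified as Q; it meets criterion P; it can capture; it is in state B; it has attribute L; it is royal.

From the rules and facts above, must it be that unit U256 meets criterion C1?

No

Forward chaining from the given facts derives: satisfies condition N1, is in state M, is in category U, is pinned, meets criterion T1, scores a point, meets criterion P1, carries flag L1, may move diagonally, is classified as Y, has marker A, has attribute G, has moved this turn, has attribute V.
Rules concluding "it meets criterion C1": R26 needs "it is blocked"; R27 needs "it satisfies condition N"; R29 needs "it meets criterion E" — none of these are established.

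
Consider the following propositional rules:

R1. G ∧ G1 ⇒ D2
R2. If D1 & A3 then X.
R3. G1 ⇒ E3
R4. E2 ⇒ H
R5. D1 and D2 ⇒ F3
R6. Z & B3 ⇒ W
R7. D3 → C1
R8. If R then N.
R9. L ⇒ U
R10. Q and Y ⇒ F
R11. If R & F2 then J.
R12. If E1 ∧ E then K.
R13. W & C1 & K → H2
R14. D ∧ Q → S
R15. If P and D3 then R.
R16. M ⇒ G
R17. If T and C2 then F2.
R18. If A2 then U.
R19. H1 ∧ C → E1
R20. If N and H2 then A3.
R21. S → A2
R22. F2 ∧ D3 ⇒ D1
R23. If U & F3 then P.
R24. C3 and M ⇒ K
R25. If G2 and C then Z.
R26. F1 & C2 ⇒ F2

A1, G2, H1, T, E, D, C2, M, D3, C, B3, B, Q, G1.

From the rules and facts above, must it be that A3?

Yes

C1  (by R7: D3)
S  (by R14: D, Q)
G  (by R16: M)
F2  (by R17: T, C2)
E1  (by R19: H1, C)
A2  (by R21: S)
D1  (by R22: F2, D3)
Z  (by R25: G2, C)
D2  (by R1: G, G1)
F3  (by R5: D1, D2)
W  (by R6: Z, B3)
K  (by R12: E1, E)
H2  (by R13: W, C1, K)
U  (by R18: A2)
P  (by R23: U, F3)
R  (by R15: P, D3)
N  (by R8: R)
A3  (by R20: N, H2)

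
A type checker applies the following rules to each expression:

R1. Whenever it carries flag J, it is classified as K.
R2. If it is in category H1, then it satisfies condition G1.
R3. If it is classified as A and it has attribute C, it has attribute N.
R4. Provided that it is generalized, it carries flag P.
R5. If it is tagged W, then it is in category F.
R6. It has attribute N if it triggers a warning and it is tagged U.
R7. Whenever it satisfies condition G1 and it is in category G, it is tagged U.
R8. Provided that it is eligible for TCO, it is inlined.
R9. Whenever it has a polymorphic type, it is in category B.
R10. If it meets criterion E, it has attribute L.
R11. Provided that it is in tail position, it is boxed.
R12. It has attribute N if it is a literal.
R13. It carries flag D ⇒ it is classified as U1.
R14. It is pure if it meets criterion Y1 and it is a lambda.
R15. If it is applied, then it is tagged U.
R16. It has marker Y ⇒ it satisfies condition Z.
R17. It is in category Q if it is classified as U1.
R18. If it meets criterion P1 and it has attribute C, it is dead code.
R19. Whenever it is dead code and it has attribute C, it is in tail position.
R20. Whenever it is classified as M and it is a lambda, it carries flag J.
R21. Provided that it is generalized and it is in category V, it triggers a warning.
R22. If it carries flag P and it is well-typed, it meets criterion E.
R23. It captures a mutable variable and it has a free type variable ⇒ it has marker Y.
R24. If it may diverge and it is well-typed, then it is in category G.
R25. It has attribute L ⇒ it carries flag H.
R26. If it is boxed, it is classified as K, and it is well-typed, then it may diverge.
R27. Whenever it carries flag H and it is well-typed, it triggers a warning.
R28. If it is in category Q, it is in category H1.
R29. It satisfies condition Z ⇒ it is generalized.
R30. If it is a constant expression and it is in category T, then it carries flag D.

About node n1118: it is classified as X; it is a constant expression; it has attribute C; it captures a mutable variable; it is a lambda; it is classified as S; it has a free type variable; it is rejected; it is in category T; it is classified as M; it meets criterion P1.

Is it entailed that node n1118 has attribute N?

No

Forward chaining from the given facts derives: is dead code, is in tail position, carries flag J, has marker Y, carries flag D, is classified as K, is boxed, is classified as U1, satisfies condition Z, is in category Q, is in category H1, is generalized, satisfies condition G1, carries flag P.
Rules concluding "it has attribute N": R3 needs "it is classified as A"; R6 needs "it triggers a warning"; R12 needs "it is a literal" — none of these are established.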